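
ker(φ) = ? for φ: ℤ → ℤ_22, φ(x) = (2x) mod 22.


Kernel = preimage of identity
ker(φ) = {x ∈ ℤ : 2x ≡ 0 (mod 22)}. gcd(2,22) = 2, so 2x ≡ 0 (mod 22) ⟺ x ≡ 0 (mod 22/2 = 11). Hence ker(φ) = 11ℤ

ker(φ) = 11ℤ


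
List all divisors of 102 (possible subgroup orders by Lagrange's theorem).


Lagrange's theorem: |H| divides |G|
|G| = 102
Divisors of 102: 1, 2, 3, 6, 17, 34, 51, 102

Possible subgroup orders: {1, 2, 3, 6, 17, 34, 51, 102}


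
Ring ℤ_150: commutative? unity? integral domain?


ℤ_150 is a commutative ring with unity 1; 150 = 2×75 is composite, so 2·75 ≡ 0 gives zero divisors (not an integral domain)
Commutative: Yes
Integral domain: No
Has unity: Yes

ℤ_150: Commutative=Yes, Unity=Yes


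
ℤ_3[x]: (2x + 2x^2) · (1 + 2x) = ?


Expand and collect like terms; reduce coefficients mod 3:
x^0: 0·1 = 0 ≡ 0 (mod 3)
x^1: 0·2 + 2·1 = 2 ≡ 2 (mod 3)
x^2: 2·2 + 2·1 = 6 ≡ 0 (mod 3)
x^3: 2·2 = 4 ≡ 1 (mod 3)
Result: 2x + x^3

f · g = 2x + x^3


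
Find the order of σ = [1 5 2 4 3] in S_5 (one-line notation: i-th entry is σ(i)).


Cycle decomposition: (2 5 3)
Cycle lengths: 3
Order = lcm(3) = 3

ord(σ) = 3


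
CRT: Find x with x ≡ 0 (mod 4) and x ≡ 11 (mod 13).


m₁ = 4, m₂ = 13, gcd = 1, so CRT applies. M = m₁·m₂ = 52
Let M₁ = M/m₁ = 13, M₂ = M/m₂ = 4
Find y₁ ≡ M₁⁻¹ (mod m₁): 13⁻¹ ≡ 1 (mod 4)
Find y₂ ≡ M₂⁻¹ (mod m₂): 4⁻¹ ≡ 10 (mod 13)
x = a₁·M₁·y₁ + a₂·M₂·y₂ = 0·13·1 + 11·4·10 = 440
Reduce mod 52: x ≡ 24
Check: 24 mod 4 = 0 ✓, 24 mod 13 = 11 ✓

x ≡ 24 (mod 52)


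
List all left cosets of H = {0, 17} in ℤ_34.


H = {0, 17}, |H| = 2
Number of cosets = |G|/|H| = 34/2 = 17
0 + H = {0, 17}
1 + H = {1, 18}
2 + H = {2, 19}
3 + H = {3, 20}
4 + H = {4, 21}
5 + H = {5, 22}
6 + H = {6, 23}
7 + H = {7, 24}
8 + H = {8, 25}
9 + H = {9, 26}
10 + H = {10, 27}
11 + H = {11, 28}
12 + H = {12, 29}
13 + H = {13, 30}
14 + H = {14, 31}
15 + H = {15, 32}
16 + H = {16, 33}

Cosets: 0+H={0,17}; 1+H={1,18}; 2+H={2,19}; 3+H={3,20}; 4+H={4,21}; 5+H={5,22}; 6+H={6,23}; 7+H={7,24}; 8+H={8,25}; 9+H={9,26}; 10+H={10,27}; 11+H={11,28}; 12+H={12,29}; 13+H={13,30}; 14+H={14,31}; 15+H={15,32}; 16+H={16,33}


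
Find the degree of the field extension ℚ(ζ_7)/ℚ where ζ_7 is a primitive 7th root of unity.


[ℚ(ζ_n):ℚ] = deg Φ_n(x) = φ(n). Here φ(7) = 6

[ℚ(ζ_7)/ℚ where ζ_7 is a primitive 7th root of unity] = 6


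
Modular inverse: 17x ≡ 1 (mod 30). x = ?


Use the extended Euclidean algorithm to write 1 = 17·s + 30·t; then s mod 30 is the inverse.
Euclidean algorithm:
  17 = 0·30 + 17
  30 = 1·17 + 13
  17 = 1·13 + 4
  13 = 3·4 + 1
  4 = 4·1 + 0
gcd(17,30) = 1
Back-substitution gives: 17·(-7) + 30·(4) = 1
So 17⁻¹ ≡ -7 ≡ 23 (mod 30)
Check: 17 × 23 = 391 ≡ 1 (mod 30) ✓

17⁻¹ ≡ 23 (mod 30)


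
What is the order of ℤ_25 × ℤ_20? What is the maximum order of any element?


|ℤ_25 × ℤ_20| = 25 × 20 = 500
Max element order = lcm(25,20) = 100
Cyclic? No (gcd=5)

|ℤ_25×ℤ_20| = 500, max element order = 100


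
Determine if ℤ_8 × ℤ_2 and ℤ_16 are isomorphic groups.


Comparing ℤ_8 × ℤ_2 and ℤ_16:
gcd(8,2) = 2 ≠ 1. Max element order in ℤ_8×ℤ_2 is lcm(8,2) = 8 < 16, so it has no element of order 16

No, ℤ_8 × ℤ_2 ≇ ℤ_16


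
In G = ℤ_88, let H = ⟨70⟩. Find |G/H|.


|⟨70⟩| = n / gcd(70, 88) = 88 / 2 = 44
H is normal (ℤ_88 is abelian).
|G/H| = |G| / |H| = 88 / 44 = 2

|G/H| = 2


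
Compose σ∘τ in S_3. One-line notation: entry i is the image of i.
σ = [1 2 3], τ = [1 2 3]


σ∘τ: apply τ first, then σ
1 →τ 1 →σ 1
2 →τ 2 →σ 2
3 →τ 3 →σ 3

σ∘τ = [1 2 3]


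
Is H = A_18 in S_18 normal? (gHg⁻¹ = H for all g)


H = A_18 in S_18
A_18 has index 2 in S_18, and every subgroup of index 2 is normal

Yes, normal subgroup


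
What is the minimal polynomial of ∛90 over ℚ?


∛90 satisfies x³ - 90 = 0, irreducible over ℚ (no rational root; 90 is not a perfect cube)

Minimal polynomial: x³ - 90


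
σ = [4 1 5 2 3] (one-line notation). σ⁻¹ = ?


To find σ⁻¹, swap domain and range:
σ(1) = 4 → σ⁻¹(4) = 1
σ(2) = 1 → σ⁻¹(1) = 2
σ(3) = 5 → σ⁻¹(5) = 3
σ(4) = 2 → σ⁻¹(2) = 4
σ(5) = 3 → σ⁻¹(3) = 5

σ⁻¹ = [2 4 5 1 3]


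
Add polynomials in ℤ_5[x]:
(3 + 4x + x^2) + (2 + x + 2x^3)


Add coefficients mod 5:
x^0: 3 + 2 = 0 (mod 5)
x^1: 4 + 1 = 0 (mod 5)
x^2: 1 + 0 = 1 (mod 5)
x^3: 0 + 2 = 2 (mod 5)
Result: x^2 + 2x^3

f + g = x^2 + 2x^3


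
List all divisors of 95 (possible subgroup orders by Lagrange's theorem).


Lagrange's theorem: |H| divides |G|
|G| = 95
Divisors of 95: 1, 5, 19, 95

Possible subgroup orders: {1, 5, 19, 95}


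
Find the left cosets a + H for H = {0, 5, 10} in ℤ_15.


H = {0, 5, 10}, |H| = 3
Number of cosets = |G|/|H| = 15/3 = 5
0 + H = {0, 5, 10}
1 + H = {1, 6, 11}
2 + H = {2, 7, 12}
3 + H = {3, 8, 13}
4 + H = {4, 9, 14}

Cosets: 0+H={0,5,10}; 1+H={1,6,11}; 2+H={2,7,12}; 3+H={3,8,13}; 4+H={4,9,14}


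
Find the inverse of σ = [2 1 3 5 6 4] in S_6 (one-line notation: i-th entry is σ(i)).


To find σ⁻¹, swap domain and range:
σ(1) = 2 → σ⁻¹(2) = 1
σ(2) = 1 → σ⁻¹(1) = 2
σ(3) = 3 → σ⁻¹(3) = 3
σ(4) = 5 → σ⁻¹(5) = 4
σ(5) = 6 → σ⁻¹(6) = 5
σ(6) = 4 → σ⁻¹(4) = 6

σ⁻¹ = [2 1 3 6 4 5]


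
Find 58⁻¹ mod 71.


Use the extended Euclidean algorithm to write 1 = 58·s + 71·t; then s mod 71 is the inverse.
Euclidean algorithm:
  58 = 0·71 + 58
  71 = 1·58 + 13
  58 = 4·13 + 6
  13 = 2·6 + 1
  6 = 6·1 + 0
gcd(58,71) = 1
Back-substitution gives: 58·(-11) + 71·(9) = 1
So 58⁻¹ ≡ -11 ≡ 60 (mod 71)
Check: 58 × 60 = 3480 ≡ 1 (mod 71) ✓

58⁻¹ ≡ 60 (mod 71)


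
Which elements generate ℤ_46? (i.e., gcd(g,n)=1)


g generates ℤ_n iff gcd(g,n) = 1
Prime factors of 46: 2, 23
Generators are g ∈ {1,...,45} not divisible by any of these primes.
Generators: {1, 3, 5, 7, 9, 11, 13, 15, 17, 19, 21, 25, 27, 29, 31, 33, 35, 37, 39, 41, 43, 45}
Number of generators = φ(46) = 22

Generators of ℤ_46 = {1, 3, 5, 7, 9, 11, 13, 15, 17, 19, 21, 25, 27, 29, 31, 33, 35, 37, 39, 41, 43, 45}


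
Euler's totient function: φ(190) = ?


Factor n: 190 = 2 × 5 × 19
φ(n) = n · ∏(1 - 1/p) over distinct primes p | n
φ(190) = 190 · (1 - 1/2) · (1 - 1/5) · (1 - 1/19) = 72

φ(190) = 72


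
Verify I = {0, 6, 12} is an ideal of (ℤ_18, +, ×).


Check ideal conditions for I = {0, 6, 12} in ℤ_18:
(1) I is an additive subgroup? Yes
(2) For r ∈ ℤ_18 and a ∈ I: r·a ∈ I? Yes

Yes, I is an ideal of ℤ_18


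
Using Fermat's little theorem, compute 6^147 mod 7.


Fermat's little theorem: if p is prime and gcd(a,p)=1, then a^(p-1) ≡ 1 (mod p)
p = 7 is prime, gcd(6,7) = 1
Reduce exponent: 147 mod 6 = 3
So 6^147 ≡ 6^3 (mod 7)
6^3 mod 7 = 6

6^147 ≡ 6 (mod 7)


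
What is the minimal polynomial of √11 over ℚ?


√11 satisfies x² - 11 = 0, irreducible over ℚ since 11 is squarefree

Minimal polynomial: x² - 11


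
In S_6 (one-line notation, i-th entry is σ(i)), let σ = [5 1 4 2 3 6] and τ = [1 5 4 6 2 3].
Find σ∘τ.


σ∘τ: apply τ first, then σ
1 →τ 1 →σ 5
2 →τ 5 →σ 3
3 →τ 4 →σ 2
4 →τ 6 →σ 6
5 →τ 2 →σ 1
6 →τ 3 →σ 4

σ∘τ = [5 3 2 6 1 4]


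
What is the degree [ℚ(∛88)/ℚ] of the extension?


∛88 has minimal polynomial x³ - 88 (irreducible over ℚ since 88 is not a perfect cube)

[ℚ(∛88)/ℚ] = 3


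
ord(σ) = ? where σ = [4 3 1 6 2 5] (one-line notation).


Cycle decomposition: (1 4 6 5 2 3)
Cycle lengths: 6
Order = lcm(6) = 6

ord(σ) = 6


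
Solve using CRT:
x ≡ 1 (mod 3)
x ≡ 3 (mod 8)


m₁ = 3, m₂ = 8, gcd = 1, so CRT applies. M = m₁·m₂ = 24
Let M₁ = M/m₁ = 8, M₂ = M/m₂ = 3
Find y₁ ≡ M₁⁻¹ (mod m₁): 8⁻¹ ≡ 2 (mod 3)
Find y₂ ≡ M₂⁻¹ (mod m₂): 3⁻¹ ≡ 3 (mod 8)
x = a₁·M₁·y₁ + a₂·M₂·y₂ = 1·8·2 + 3·3·3 = 43
Reduce mod 24: x ≡ 19
Check: 19 mod 3 = 1 ✓, 19 mod 8 = 3 ✓

x ≡ 19 (mod 24)


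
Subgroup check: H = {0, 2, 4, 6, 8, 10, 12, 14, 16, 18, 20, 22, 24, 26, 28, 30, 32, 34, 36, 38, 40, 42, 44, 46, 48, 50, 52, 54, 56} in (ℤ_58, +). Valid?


Subgroup test for H = {0, 2, 4, 6, 8, 10, 12, 14, 16, 18, 20, 22, 24, 26, 28, 30, 32, 34, 36, 38, 40, 42, 44, 46, 48, 50, 52, 54, 56} in (ℤ_58, +):
(1) 0 ∈ H? Yes
(2) Closure: for all a,b ∈ H, (a+b) mod 58 ∈ H? Yes
(3) Inverses: for all a ∈ H, -a mod 58 ∈ H? Yes

Yes, H is a subgroup of ℤ_58


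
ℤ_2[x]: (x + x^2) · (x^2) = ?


Expand and collect like terms; reduce coefficients mod 2:
x^0: 0·0 = 0 ≡ 0 (mod 2)
x^1: 0·0 + 1·0 = 0 ≡ 0 (mod 2)
x^2: 0·1 + 1·0 + 1·0 = 0 ≡ 0 (mod 2)
x^3: 1·1 + 1·0 = 1 ≡ 1 (mod 2)
x^4: 1·1 = 1 ≡ 1 (mod 2)
Result: x^3 + x^4

f · g = x^3 + x^4


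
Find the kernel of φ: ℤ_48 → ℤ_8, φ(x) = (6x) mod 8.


Kernel = preimage of identity
ker(φ) = {x ∈ ℤ_48 : 6x ≡ 0 (mod 8)}. Since 8 | 48, φ is well-defined. The kernel is the cyclic subgroup ⟨4⟩ of ℤ_48 (order 12), i.e. {0, 4, 8, 12, 16, 20, 24, 28, 32, 36, 40, 44}

ker(φ) = {0, 4, 8, 12, 16, 20, 24, 28, 32, 36, 40, 44}


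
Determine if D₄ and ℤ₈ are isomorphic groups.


Comparing D₄ and ℤ₈:
D₄ is non-abelian, ℤ₈ is abelian

No, D₄ ≇ ℤ₈


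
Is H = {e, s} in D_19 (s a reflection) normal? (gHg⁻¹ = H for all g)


H = {e, s} in D_19 (s a reflection)
r·s·r⁻¹ = sr⁻² ≠ s for n ≥ 3, so {e, s} is not closed under conjugation

No, not a normal subgroup


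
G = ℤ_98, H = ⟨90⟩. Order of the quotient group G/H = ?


|⟨90⟩| = n / gcd(90, 98) = 98 / 2 = 49
H is normal (ℤ_98 is abelian).
|G/H| = |G| / |H| = 98 / 49 = 2

|G/H| = 2


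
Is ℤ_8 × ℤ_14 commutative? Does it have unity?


Direct product ring; commutative with unity (1,1); but (1,0)·(0,1) = (0,0) gives zero divisors, so not an integral domain
Commutative: Yes
Integral domain: No
Has unity: Yes

ℤ_8 × ℤ_14: Commutative=Yes, Unity=Yes


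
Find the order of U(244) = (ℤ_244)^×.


U(n) is the group of units mod n; |U(n)| = φ(n)
|U(244)| = φ(244) = 120

|U(244) = (ℤ_244)^×| = 120


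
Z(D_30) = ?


Z(G) = {g ∈ G | gx = xg for all x ∈ G}
For even n, Z(D_n) = {e, r^(n/2)}: the 180° rotation r^15 commutes with every reflection and rotation

Z(D_30) = {e, r^15}


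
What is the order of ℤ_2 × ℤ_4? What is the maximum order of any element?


|ℤ_2 × ℤ_4| = 2 × 4 = 8
Max element order = lcm(2,4) = 4
Cyclic? No (gcd=2)

|ℤ_2×ℤ_4| = 8, max element order = 4


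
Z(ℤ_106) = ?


Z(G) = {g ∈ G | gx = xg for all x ∈ G}
ℤ_106 is abelian, so Z(G) = G

Z(ℤ_106) = ℤ_106


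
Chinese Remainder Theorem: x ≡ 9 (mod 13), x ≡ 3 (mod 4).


m₁ = 13, m₂ = 4, gcd = 1, so CRT applies. M = m₁·m₂ = 52
Let M₁ = M/m₁ = 4, M₂ = M/m₂ = 13
Find y₁ ≡ M₁⁻¹ (mod m₁): 4⁻¹ ≡ 10 (mod 13)
Find y₂ ≡ M₂⁻¹ (mod m₂): 13⁻¹ ≡ 1 (mod 4)
x = a₁·M₁·y₁ + a₂·M₂·y₂ = 9·4·10 + 3·13·1 = 399
Reduce mod 52: x ≡ 35
Check: 35 mod 13 = 9 ✓, 35 mod 4 = 3 ✓

x ≡ 35 (mod 52)


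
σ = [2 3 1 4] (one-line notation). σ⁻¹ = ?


To find σ⁻¹, swap domain and range:
σ(1) = 2 → σ⁻¹(2) = 1
σ(2) = 3 → σ⁻¹(3) = 2
σ(3) = 1 → σ⁻¹(1) = 3
σ(4) = 4 → σ⁻¹(4) = 4

σ⁻¹ = [3 1 2 4]


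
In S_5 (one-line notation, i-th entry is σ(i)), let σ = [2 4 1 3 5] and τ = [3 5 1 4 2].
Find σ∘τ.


σ∘τ: apply τ first, then σ
1 →τ 3 →σ 1
2 →τ 5 →σ 5
3 →τ 1 →σ 2
4 →τ 4 →σ 3
5 →τ 2 →σ 4

σ∘τ = [1 5 2 3 4]


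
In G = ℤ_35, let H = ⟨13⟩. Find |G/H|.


|⟨13⟩| = n / gcd(13, 35) = 35 / 1 = 35
H is normal (ℤ_35 is abelian).
|G/H| = |G| / |H| = 35 / 35 = 1

|G/H| = 1


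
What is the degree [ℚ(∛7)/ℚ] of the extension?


∛7 has minimal polynomial x³ - 7 (irreducible over ℚ since 7 is not a perfect cube)

[ℚ(∛7)/ℚ] = 3


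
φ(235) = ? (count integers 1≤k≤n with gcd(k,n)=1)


Factor n: 235 = 5 × 47
φ(n) = n · ∏(1 - 1/p) over distinct primes p | n
φ(235) = 235 · (1 - 1/5) · (1 - 1/47) = 184

φ(235) = 184


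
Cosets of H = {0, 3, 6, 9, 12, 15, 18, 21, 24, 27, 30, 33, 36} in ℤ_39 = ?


H = {0, 3, 6, 9, 12, 15, 18, 21, 24, 27, 30, 33, 36}, |H| = 13
Number of cosets = |G|/|H| = 39/13 = 3
0 + H = {0, 3, 6, 9, 12, 15, 18, 21, 24, 27, 30, 33, 36}
1 + H = {1, 4, 7, 10, 13, 16, 19, 22, 25, 28, 31, 34, 37}
2 + H = {2, 5, 8, 11, 14, 17, 20, 23, 26, 29, 32, 35, 38}

Cosets: 0+H={0,3,6,9,12,15,18,21,24,27,30,33,36}; 1+H={1,4,7,10,13,16,19,22,25,28,31,34,37}; 2+H={2,5,8,11,14,17,20,23,26,29,32,35,38}


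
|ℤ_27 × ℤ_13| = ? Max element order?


|ℤ_27 × ℤ_13| = 27 × 13 = 351
Max element order = lcm(27,13) = 351
Cyclic? Yes (gcd=1)

|ℤ_27×ℤ_13| = 351, max element order = 351


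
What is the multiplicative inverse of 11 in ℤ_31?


Use the extended Euclidean algorithm to write 1 = 11·s + 31·t; then s mod 31 is the inverse.
Euclidean algorithm:
  11 = 0·31 + 11
  31 = 2·11 + 9
  11 = 1·9 + 2
  9 = 4·2 + 1
  2 = 2·1 + 0
gcd(11,31) = 1
Back-substitution gives: 11·(-14) + 31·(5) = 1
So 11⁻¹ ≡ -14 ≡ 17 (mod 31)
Check: 11 × 17 = 187 ≡ 1 (mod 31) ✓

11⁻¹ ≡ 17 (mod 31)


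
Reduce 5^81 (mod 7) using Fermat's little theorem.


Fermat's little theorem: if p is prime and gcd(a,p)=1, then a^(p-1) ≡ 1 (mod p)
p = 7 is prime, gcd(5,7) = 1
Reduce exponent: 81 mod 6 = 3
So 5^81 ≡ 5^3 (mod 7)
5^3 mod 7 = 6

5^81 ≡ 6 (mod 7)


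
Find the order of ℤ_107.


ℤ_n has n elements.

|ℤ_107| = 107


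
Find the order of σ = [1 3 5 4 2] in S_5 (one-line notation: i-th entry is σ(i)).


Cycle decomposition: (2 3 5)
Cycle lengths: 3
Order = lcm(3) = 3

ord(σ) = 3


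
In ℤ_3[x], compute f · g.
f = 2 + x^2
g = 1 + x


Expand and collect like terms; reduce coefficients mod 3:
x^0: 2·1 = 2 ≡ 2 (mod 3)
x^1: 2·1 + 0·1 = 2 ≡ 2 (mod 3)
x^2: 0·1 + 1·1 = 1 ≡ 1 (mod 3)
x^3: 1·1 = 1 ≡ 1 (mod 3)
Result: 2 + 2x + x^2 + x^3

f · g = 2 + 2x + x^2 + x^3


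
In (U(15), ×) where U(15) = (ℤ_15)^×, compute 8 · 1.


Operation: multiplication mod 15
8 · 1 = (a × b) mod 15 with a = 8, b = 1

8 · 1 = 8


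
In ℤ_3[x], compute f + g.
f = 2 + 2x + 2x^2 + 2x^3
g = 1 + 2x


Add coefficients mod 3:
x^0: 2 + 1 = 0 (mod 3)
x^1: 2 + 2 = 1 (mod 3)
x^2: 2 + 0 = 2 (mod 3)
x^3: 2 + 0 = 2 (mod 3)
Result: x + 2x^2 + 2x^3

f + g = x + 2x^2 + 2x^3


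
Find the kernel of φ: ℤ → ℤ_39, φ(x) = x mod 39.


Kernel = preimage of identity
ker(φ) = {x ∈ ℤ : x ≡ 0 (mod 39)} = 39ℤ = {0, ±39, ±78, ...}

ker(φ) = 39ℤ


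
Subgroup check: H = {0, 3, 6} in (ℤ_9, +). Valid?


Subgroup test for H = {0, 3, 6} in (ℤ_9, +):
(1) 0 ∈ H? Yes
(2) Closure: for all a,b ∈ H, (a+b) mod 9 ∈ H? Yes
(3) Inverses: for all a ∈ H, -a mod 9 ∈ H? Yes

Yes, H is a subgroup of ℤ_9


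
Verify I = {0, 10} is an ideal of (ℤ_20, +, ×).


Check ideal conditions for I = {0, 10} in ℤ_20:
(1) I is an additive subgroup? Yes
(2) For r ∈ ℤ_20 and a ∈ I: r·a ∈ I? Yes

Yes, I is an ideal of ℤ_20


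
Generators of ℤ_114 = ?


g generates ℤ_n iff gcd(g,n) = 1
Prime factors of 114: 2, 3, 19
Generators are g ∈ {1,...,113} not divisible by any of these primes.
Generators: {1, 5, 7, 11, 13, 17, 23, 25, 29, 31, 35, 37, 41, 43, 47, 49, 53, 55, 59, 61, 65, 67, 71, 73, 77, 79, 83, 85, 89, 91, 97, 101, 103, 107, 109, 113}
Number of generators = φ(114) = 36

Generators of ℤ_114 = {1, 5, 7, 11, 13, 17, 23, 25, 29, 31, 35, 37, 41, 43, 47, 49, 53, 55, 59, 61, 65, 67, 71, 73, 77, 79, 83, 85, 89, 91, 97, 101, 103, 107, 109, 113}


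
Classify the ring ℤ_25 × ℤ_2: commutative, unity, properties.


Direct product ring; commutative with unity (1,1); but (1,0)·(0,1) = (0,0) gives zero divisors, so not an integral domain
Commutative: Yes
Integral domain: No
Has unity: Yes

ℤ_25 × ℤ_2: Commutative=Yes, Unity=Yes


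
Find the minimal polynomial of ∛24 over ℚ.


∛24 satisfies x³ - 24 = 0, irreducible over ℚ (no rational root; 24 is not a perfect cube)

Minimal polynomial: x³ - 24


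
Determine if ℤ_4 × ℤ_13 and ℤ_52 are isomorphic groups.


Comparing ℤ_4 × ℤ_13 and ℤ_52:
gcd(4,13) = 1, so ℤ_4 × ℤ_13 ≅ ℤ_52 (CRT)

Yes, ℤ_4 × ℤ_13 ≅ ℤ_52


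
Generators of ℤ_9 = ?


g generates ℤ_n iff gcd(g,n) = 1
Checking each g ∈ {1,...,8}:
gcd(1,9) = 1
gcd(2,9) = 1
gcd(3,9) = 3
gcd(4,9) = 1
gcd(5,9) = 1
gcd(6,9) = 3
gcd(7,9) = 1
gcd(8,9) = 1
Generators: {1, 2, 4, 5, 7, 8}
Number of generators = φ(9) = 6

Generators of ℤ_9 = {1, 2, 4, 5, 7, 8}


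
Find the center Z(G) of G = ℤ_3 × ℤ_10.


Z(G) = {g ∈ G | gx = xg for all x ∈ G}
Direct product of abelian groups is abelian, so Z(G) = G

Z(ℤ_3 × ℤ_10) = ℤ_3 × ℤ_10


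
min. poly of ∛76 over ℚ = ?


∛76 satisfies x³ - 76 = 0, irreducible over ℚ (no rational root; 76 is not a perfect cube)

Minimal polynomial: x³ - 76


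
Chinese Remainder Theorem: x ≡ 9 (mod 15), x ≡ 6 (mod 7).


m₁ = 15, m₂ = 7, gcd = 1, so CRT applies. M = m₁·m₂ = 105
Let M₁ = M/m₁ = 7, M₂ = M/m₂ = 15
Find y₁ ≡ M₁⁻¹ (mod m₁): 7⁻¹ ≡ 13 (mod 15)
Find y₂ ≡ M₂⁻¹ (mod m₂): 15⁻¹ ≡ 1 (mod 7)
x = a₁·M₁·y₁ + a₂·M₂·y₂ = 9·7·13 + 6·15·1 = 909
Reduce mod 105: x ≡ 69
Check: 69 mod 15 = 9 ✓, 69 mod 7 = 6 ✓

x ≡ 69 (mod 105)


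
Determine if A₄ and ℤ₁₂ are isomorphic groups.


Comparing A₄ and ℤ₁₂:
A₄ is non-abelian, ℤ₁₂ is abelian

No, A₄ ≇ ℤ₁₂


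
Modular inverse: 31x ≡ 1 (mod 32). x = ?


Use the extended Euclidean algorithm to write 1 = 31·s + 32·t; then s mod 32 is the inverse.
Euclidean algorithm:
  31 = 0·32 + 31
  32 = 1·31 + 1
  31 = 31·1 + 0
gcd(31,32) = 1
Back-substitution gives: 31·(-1) + 32·(1) = 1
So 31⁻¹ ≡ -1 ≡ 31 (mod 32)
Check: 31 × 31 = 961 ≡ 1 (mod 32) ✓

31⁻¹ ≡ 31 (mod 32)


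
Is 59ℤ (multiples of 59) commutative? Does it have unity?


59ℤ is a commutative ring under +,× but has no multiplicative identity (1 ∉ 59ℤ); it has no zero divisors, but without unity it is not an integral domain
Commutative: Yes
Integral domain: No
Has unity: No

59ℤ (multiples of 59): Commutative=Yes, Unity=No


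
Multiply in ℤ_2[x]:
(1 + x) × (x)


Expand and collect like terms; reduce coefficients mod 2:
x^0: 1·0 = 0 ≡ 0 (mod 2)
x^1: 1·1 + 1·0 = 1 ≡ 1 (mod 2)
x^2: 1·1 = 1 ≡ 1 (mod 2)
Result: x + x^2

f · g = x + x^2


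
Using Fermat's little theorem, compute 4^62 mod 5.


Fermat's little theorem: if p is prime and gcd(a,p)=1, then a^(p-1) ≡ 1 (mod p)
p = 5 is prime, gcd(4,5) = 1
Reduce exponent: 62 mod 4 = 2
So 4^62 ≡ 4^2 (mod 5)
4^2 mod 5 = 1

4^62 ≡ 1 (mod 5)


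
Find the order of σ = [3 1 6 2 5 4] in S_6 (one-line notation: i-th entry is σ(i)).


Cycle decomposition: (1 3 6 4 2)
Cycle lengths: 5
Order = lcm(5) = 5

ord(σ) = 5


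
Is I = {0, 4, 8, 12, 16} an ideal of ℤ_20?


Check ideal conditions for I = {0, 4, 8, 12, 16} in ℤ_20:
(1) I is an additive subgroup? Yes
(2) For r ∈ ℤ_20 and a ∈ I: r·a ∈ I? Yes

Yes, I is an ideal of ℤ_20


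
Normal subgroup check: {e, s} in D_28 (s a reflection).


H = {e, s} in D_28 (s a reflection)
r·s·r⁻¹ = sr⁻² ≠ s for n ≥ 3, so {e, s} is not closed under conjugation

No, not a normal subgroup


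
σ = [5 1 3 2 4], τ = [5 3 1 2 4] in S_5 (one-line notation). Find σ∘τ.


σ∘τ: apply τ first, then σ
1 →τ 5 →σ 4
2 →τ 3 →σ 3
3 →τ 1 →σ 5
4 →τ 2 →σ 1
5 →τ 4 →σ 2

σ∘τ = [4 3 5 1 2]


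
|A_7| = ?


|A_n| = n!/2 (even permutations)
|A_7| = 7!/2 = 5040/2 = 2520

|A_7| = 2520


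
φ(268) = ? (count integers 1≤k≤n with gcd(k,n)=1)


Factor n: 268 = 2^2 × 67
φ(n) = n · ∏(1 - 1/p) over distinct primes p | n
φ(268) = 268 · (1 - 1/2) · (1 - 1/67) = 132

φ(268) = 132


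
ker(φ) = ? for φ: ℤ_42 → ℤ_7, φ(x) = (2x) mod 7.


Kernel = preimage of identity
ker(φ) = {x ∈ ℤ_42 : 2x ≡ 0 (mod 7)}. Since 7 | 42, φ is well-defined. The kernel is the cyclic subgroup ⟨7⟩ of ℤ_42 (order 6), i.e. {0, 7, 14, 21, 28, 35}

ker(φ) = {0, 7, 14, 21, 28, 35}


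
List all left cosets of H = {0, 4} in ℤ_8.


H = {0, 4}, |H| = 2
Number of cosets = |G|/|H| = 8/2 = 4
0 + H = {0, 4}
1 + H = {1, 5}
2 + H = {2, 6}
3 + H = {3, 7}

Cosets: 0+H={0,4}; 1+H={1,5}; 2+H={2,6}; 3+H={3,7}


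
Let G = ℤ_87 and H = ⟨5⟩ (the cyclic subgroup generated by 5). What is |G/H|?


|⟨5⟩| = n / gcd(5, 87) = 87 / 1 = 87
H is normal (ℤ_87 is abelian).
|G/H| = |G| / |H| = 87 / 87 = 1

|G/H| = 1


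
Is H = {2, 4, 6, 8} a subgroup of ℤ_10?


Subgroup test for H = {2, 4, 6, 8} in (ℤ_10, +):
(1) 0 ∈ H? No
(2) Closure: for all a,b ∈ H, (a+b) mod 10 ∈ H? No  [counterexample: 2 + 8 = 0 ∉ H]
(3) Inverses: for all a ∈ H, -a mod 10 ∈ H? Yes

No, H is not a subgroup of ℤ_10


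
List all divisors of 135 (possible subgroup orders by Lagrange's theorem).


Lagrange's theorem: |H| divides |G|
|G| = 135
Divisors of 135: 1, 3, 5, 9, 15, 27, 45, 135

Possible subgroup orders: {1, 3, 5, 9, 15, 27, 45, 135}


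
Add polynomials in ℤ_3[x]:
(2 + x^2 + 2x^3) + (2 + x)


Add coefficients mod 3:
x^0: 2 + 2 = 1 (mod 3)
x^1: 0 + 1 = 1 (mod 3)
x^2: 1 + 0 = 1 (mod 3)
x^3: 2 + 0 = 2 (mod 3)
Result: 1 + x + x^2 + 2x^3

f + g = 1 + x + x^2 + 2x^3


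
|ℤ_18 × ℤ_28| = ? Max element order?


|ℤ_18 × ℤ_28| = 18 × 28 = 504
Max element order = lcm(18,28) = 252
Cyclic? No (gcd=2)

|ℤ_18×ℤ_28| = 504, max element order = 252


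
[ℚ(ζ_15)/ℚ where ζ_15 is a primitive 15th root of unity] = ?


[ℚ(ζ_n):ℚ] = deg Φ_n(x) = φ(n). Here φ(15) = 8

[ℚ(ζ_15)/ℚ where ζ_15 is a primitive 15th root of unity] = 8


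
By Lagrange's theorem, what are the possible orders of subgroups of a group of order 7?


Lagrange's theorem: |H| divides |G|
|G| = 7
Divisors of 7: 1, 7

Possible subgroup orders: {1, 7}


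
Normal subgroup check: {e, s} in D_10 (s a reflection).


H = {e, s} in D_10 (s a reflection)
r·s·r⁻¹ = sr⁻² ≠ s for n ≥ 3, so {e, s} is not closed under conjugation

No, not a normal subgroup


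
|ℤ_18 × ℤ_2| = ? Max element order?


|ℤ_18 × ℤ_2| = 18 × 2 = 36
Max element order = lcm(18,2) = 18
Cyclic? No (gcd=2)

|ℤ_18×ℤ_2| = 36, max element order = 18


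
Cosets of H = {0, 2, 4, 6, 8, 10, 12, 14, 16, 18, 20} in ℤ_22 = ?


H = {0, 2, 4, 6, 8, 10, 12, 14, 16, 18, 20}, |H| = 11
Number of cosets = |G|/|H| = 22/11 = 2
0 + H = {0, 2, 4, 6, 8, 10, 12, 14, 16, 18, 20}
1 + H = {1, 3, 5, 7, 9, 11, 13, 15, 17, 19, 21}

Cosets: 0+H={0,2,4,6,8,10,12,14,16,18,20}; 1+H={1,3,5,7,9,11,13,15,17,19,21}


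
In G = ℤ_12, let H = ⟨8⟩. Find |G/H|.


|⟨8⟩| = n / gcd(8, 12) = 12 / 4 = 3
H is normal (ℤ_12 is abelian).
|G/H| = |G| / |H| = 12 / 3 = 4

|G/H| = 4


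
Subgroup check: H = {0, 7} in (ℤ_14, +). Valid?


Subgroup test for H = {0, 7} in (ℤ_14, +):
(1) 0 ∈ H? Yes
(2) Closure: for all a,b ∈ H, (a+b) mod 14 ∈ H? Yes
(3) Inverses: for all a ∈ H, -a mod 14 ∈ H? Yes

Yes, H is a subgroup of ℤ_14


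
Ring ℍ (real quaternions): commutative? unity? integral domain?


quaternion multiplication is non-commutative (ij = k ≠ ji = -k); has unity 1; a division ring but not an integral domain since integral domains are commutative by convention
Commutative: No
Integral domain: No
Has unity: Yes

ℍ (real quaternions): Commutative=No, Unity=Yes


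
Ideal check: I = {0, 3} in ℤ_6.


Check ideal conditions for I = {0, 3} in ℤ_6:
(1) I is an additive subgroup? Yes
(2) For r ∈ ℤ_6 and a ∈ I: r·a ∈ I? Yes

Yes, I is an ideal of ℤ_6


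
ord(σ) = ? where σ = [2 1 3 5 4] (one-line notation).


Cycle decomposition: (1 2) (4 5)
Cycle lengths: 2, 2
Order = lcm(2, 2) = 2

ord(σ) = 2


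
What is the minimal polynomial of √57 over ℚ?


√57 satisfies x² - 57 = 0, irreducible over ℚ since 57 is squarefree

Minimal polynomial: x² - 57


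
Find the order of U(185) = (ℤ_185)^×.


U(n) is the group of units mod n; |U(n)| = φ(n)
|U(185)| = φ(185) = 144

|U(185) = (ℤ_185)^×| = 144


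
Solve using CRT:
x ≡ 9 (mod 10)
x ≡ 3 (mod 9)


m₁ = 10, m₂ = 9, gcd = 1, so CRT applies. M = m₁·m₂ = 90
Let M₁ = M/m₁ = 9, M₂ = M/m₂ = 10
Find y₁ ≡ M₁⁻¹ (mod m₁): 9⁻¹ ≡ 9 (mod 10)
Find y₂ ≡ M₂⁻¹ (mod m₂): 10⁻¹ ≡ 1 (mod 9)
x = a₁·M₁·y₁ + a₂·M₂·y₂ = 9·9·9 + 3·10·1 = 759
Reduce mod 90: x ≡ 39
Check: 39 mod 10 = 9 ✓, 39 mod 9 = 3 ✓

x ≡ 39 (mod 90)


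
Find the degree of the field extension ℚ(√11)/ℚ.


√11 has minimal polynomial x² - 11 (irreducible over ℚ since 11 is squarefree)

[ℚ(√11)/ℚ] = 2


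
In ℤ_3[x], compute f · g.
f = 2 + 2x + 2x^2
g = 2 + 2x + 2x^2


Expand and collect like terms; reduce coefficients mod 3:
x^0: 2·2 = 4 ≡ 1 (mod 3)
x^1: 2·2 + 2·2 = 8 ≡ 2 (mod 3)
x^2: 2·2 + 2·2 + 2·2 = 12 ≡ 0 (mod 3)
x^3: 2·2 + 2·2 = 8 ≡ 2 (mod 3)
x^4: 2·2 = 4 ≡ 1 (mod 3)
Result: 1 + 2x + 2x^3 + x^4

f · g = 1 + 2x + 2x^3 + x^4


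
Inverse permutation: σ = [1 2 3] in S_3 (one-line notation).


To find σ⁻¹, swap domain and range:
σ(1) = 1 → σ⁻¹(1) = 1
σ(2) = 2 → σ⁻¹(2) = 2
σ(3) = 3 → σ⁻¹(3) = 3

σ⁻¹ = [1 2 3]


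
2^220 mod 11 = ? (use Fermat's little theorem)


Fermat's little theorem: if p is prime and gcd(a,p)=1, then a^(p-1) ≡ 1 (mod p)
p = 11 is prime, gcd(2,11) = 1
Reduce exponent: 220 mod 10 = 0
So 2^220 ≡ 2^0 (mod 11)
2^0 = 1

2^220 ≡ 1 (mod 11)


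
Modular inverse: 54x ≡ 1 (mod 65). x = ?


Use the extended Euclidean algorithm to write 1 = 54·s + 65·t; then s mod 65 is the inverse.
Euclidean algorithm:
  54 = 0·65 + 54
  65 = 1·54 + 11
  54 = 4·11 + 10
  11 = 1·10 + 1
  10 = 10·1 + 0
gcd(54,65) = 1
Back-substitution gives: 54·(-6) + 65·(5) = 1
So 54⁻¹ ≡ -6 ≡ 59 (mod 65)
Check: 54 × 59 = 3186 ≡ 1 (mod 65) ✓

54⁻¹ ≡ 59 (mod 65)


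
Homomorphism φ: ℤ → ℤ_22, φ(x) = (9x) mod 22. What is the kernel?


Kernel = preimage of identity
ker(φ) = {x ∈ ℤ : 9x ≡ 0 (mod 22)}. gcd(9,22) = 1, so 9x ≡ 0 (mod 22) ⟺ x ≡ 0 (mod 22/1 = 22). Hence ker(φ) = 22ℤ

ker(φ) = 22ℤ


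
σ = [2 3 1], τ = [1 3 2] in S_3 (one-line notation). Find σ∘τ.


σ∘τ: apply τ first, then σ
1 →τ 1 →σ 2
2 →τ 3 →σ 1
3 →τ 2 →σ 3

σ∘τ = [2 1 3]


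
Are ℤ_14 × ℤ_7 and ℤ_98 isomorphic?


Comparing ℤ_14 × ℤ_7 and ℤ_98:
gcd(14,7) = 7 ≠ 1. Max element order in ℤ_14×ℤ_7 is lcm(14,7) = 14 < 98, so it has no element of order 98

No, ℤ_14 × ℤ_7 ≇ ℤ_98


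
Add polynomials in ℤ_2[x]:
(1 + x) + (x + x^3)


Add coefficients mod 2:
x^0: 1 + 0 = 1 (mod 2)
x^1: 1 + 1 = 0 (mod 2)
x^2: 0 + 0 = 0 (mod 2)
x^3: 0 + 1 = 1 (mod 2)
Result: 1 + x^3

f + g = 1 + x^3


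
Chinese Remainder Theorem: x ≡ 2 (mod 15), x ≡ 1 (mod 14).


m₁ = 15, m₂ = 14, gcd = 1, so CRT applies. M = m₁·m₂ = 210
Let M₁ = M/m₁ = 14, M₂ = M/m₂ = 15
Find y₁ ≡ M₁⁻¹ (mod m₁): 14⁻¹ ≡ 14 (mod 15)
Find y₂ ≡ M₂⁻¹ (mod m₂): 15⁻¹ ≡ 1 (mod 14)
x = a₁·M₁·y₁ + a₂·M₂·y₂ = 2·14·14 + 1·15·1 = 407
Reduce mod 210: x ≡ 197
Check: 197 mod 15 = 2 ✓, 197 mod 14 = 1 ✓

x ≡ 197 (mod 210)


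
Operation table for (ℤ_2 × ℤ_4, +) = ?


Elements: {(0,0), (0,1), (0,2), (0,3), (1,0), (1,1), (1,2), (1,3)}
Operation: componentwise addition mod (2, 4)
Entry (a, b) = ((a₁+b₁) mod 2, (a₂+b₂) mod 4)

Cayley table:
      | (0,0) | (0,1) | (0,2) | (0,3) | (1,0) | (1,1) | (1,2) | (1,3)
(0,0) | (0,0) | (0,1) | (0,2) | (0,3) | (1,0) | (1,1) | (1,2) | (1,3)
(0,1) | (0,1) | (0,2) | (0,3) | (0,0) | (1,1) | (1,2) | (1,3) | (1,0)
(0,2) | (0,2) | (0,3) | (0,0) | (0,1) | (1,2) | (1,3) | (1,0) | (1,1)
(0,3) | (0,3) | (0,0) | (0,1) | (0,2) | (1,3) | (1,0) | (1,1) | (1,2)
(1,0) | (1,0) | (1,1) | (1,2) | (1,3) | (0,0) | (0,1) | (0,2) | (0,3)
(1,1) | (1,1) | (1,2) | (1,3) | (1,0) | (0,1) | (0,2) | (0,3) | (0,0)
(1,2) | (1,2) | (1,3) | (1,0) | (1,1) | (0,2) | (0,3) | (0,0) | (0,1)
(1,3) | (1,3) | (1,0) | (1,1) | (1,2) | (0,3) | (0,0) | (0,1) | (0,2)


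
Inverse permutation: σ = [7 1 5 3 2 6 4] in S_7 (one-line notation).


To find σ⁻¹, swap domain and range:
σ(1) = 7 → σ⁻¹(7) = 1
σ(2) = 1 → σ⁻¹(1) = 2
σ(3) = 5 → σ⁻¹(5) = 3
σ(4) = 3 → σ⁻¹(3) = 4
σ(5) = 2 → σ⁻¹(2) = 5
σ(6) = 6 → σ⁻¹(6) = 6
σ(7) = 4 → σ⁻¹(4) = 7

σ⁻¹ = [2 5 4 7 3 6 1]


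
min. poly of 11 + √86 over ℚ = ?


Let α = 11 + √86. Then α - 11 = √86, so (α - 11)² = 86, giving α² - 22α + 35 = 0. Degree 2 and α ∉ ℚ, so this is the minimal polynomial.

Minimal polynomial: x² - 22x + 35


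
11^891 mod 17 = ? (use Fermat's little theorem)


Fermat's little theorem: if p is prime and gcd(a,p)=1, then a^(p-1) ≡ 1 (mod p)
p = 17 is prime, gcd(11,17) = 1
Reduce exponent: 891 mod 16 = 11
So 11^891 ≡ 11^11 (mod 17)
11^11 mod 17 = 12

11^891 ≡ 12 (mod 17)


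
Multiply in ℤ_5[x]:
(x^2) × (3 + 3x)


Expand and collect like terms; reduce coefficients mod 5:
x^0: 0·3 = 0 ≡ 0 (mod 5)
x^1: 0·3 + 0·3 = 0 ≡ 0 (mod 5)
x^2: 0·3 + 1·3 = 3 ≡ 3 (mod 5)
x^3: 1·3 = 3 ≡ 3 (mod 5)
Result: 3x^2 + 3x^3

f · g = 3x^2 + 3x^3


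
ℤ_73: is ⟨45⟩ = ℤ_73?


g generates ℤ_n iff gcd(g, n) = 1
gcd(45, 73) = 1
Since gcd = 1, 45 is a generator.

Yes, 45 generates ℤ_73


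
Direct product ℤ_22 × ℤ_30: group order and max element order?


|ℤ_22 × ℤ_30| = 22 × 30 = 660
Max element order = lcm(22,30) = 330
Cyclic? No (gcd=2)

|ℤ_22×ℤ_30| = 660, max element order = 330


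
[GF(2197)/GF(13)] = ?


GF(2197) = GF(13^3), so the extension degree is 3

[GF(2197)/GF(13)] = 3


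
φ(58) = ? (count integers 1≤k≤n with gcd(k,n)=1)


Factor n: 58 = 2 × 29
φ(n) = n · ∏(1 - 1/p) over distinct primes p | n
φ(58) = 58 · (1 - 1/2) · (1 - 1/29) = 28

φ(58) = 28


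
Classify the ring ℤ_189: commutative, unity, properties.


ℤ_189 is a commutative ring with unity 1; 189 = 3×63 is composite, so 3·63 ≡ 0 gives zero divisors (not an integral domain)
Commutative: Yes
Integral domain: No
Has unity: Yes

ℤ_189: Commutative=Yes, Unity=Yes


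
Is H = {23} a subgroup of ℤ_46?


Subgroup test for H = {23} in (ℤ_46, +):
(1) 0 ∈ H? No
(2) Closure: for all a,b ∈ H, (a+b) mod 46 ∈ H? No  [counterexample: 23 + 23 = 0 ∉ H]
(3) Inverses: for all a ∈ H, -a mod 46 ∈ H? Yes

No, H is not a subgroup of ℤ_46


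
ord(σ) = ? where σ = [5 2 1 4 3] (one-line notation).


Cycle decomposition: (1 5 3)
Cycle lengths: 3
Order = lcm(3) = 3

ord(σ) = 3


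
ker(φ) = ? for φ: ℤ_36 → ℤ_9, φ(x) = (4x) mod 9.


Kernel = preimage of identity
ker(φ) = {x ∈ ℤ_36 : 4x ≡ 0 (mod 9)}. Since 9 | 36, φ is well-defined. The kernel is the cyclic subgroup ⟨9⟩ of ℤ_36 (order 4), i.e. {0, 9, 18, 27}

ker(φ) = {0, 9, 18, 27}


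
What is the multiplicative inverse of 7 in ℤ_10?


Use the extended Euclidean algorithm to write 1 = 7·s + 10·t; then s mod 10 is the inverse.
Euclidean algorithm:
  7 = 0·10 + 7
  10 = 1·7 + 3
  7 = 2·3 + 1
  3 = 3·1 + 0
gcd(7,10) = 1
Back-substitution gives: 7·(3) + 10·(-2) = 1
So 7⁻¹ ≡ 3 ≡ 3 (mod 10)
Check: 7 × 3 = 21 ≡ 1 (mod 10) ✓

7⁻¹ ≡ 3 (mod 10)


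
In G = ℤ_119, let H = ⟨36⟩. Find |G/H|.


|⟨36⟩| = n / gcd(36, 119) = 119 / 1 = 119
H is normal (ℤ_119 is abelian).
|G/H| = |G| / |H| = 119 / 119 = 1

|G/H| = 1


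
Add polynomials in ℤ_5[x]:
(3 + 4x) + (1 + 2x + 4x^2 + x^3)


Add coefficients mod 5:
x^0: 3 + 1 = 4 (mod 5)
x^1: 4 + 2 = 1 (mod 5)
x^2: 0 + 4 = 4 (mod 5)
x^3: 0 + 1 = 1 (mod 5)
Result: 4 + x + 4x^2 + x^3

f + g = 4 + x + 4x^2 + x^3


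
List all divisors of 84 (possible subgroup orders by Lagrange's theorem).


Lagrange's theorem: |H| divides |G|
|G| = 84
Divisors of 84: 1, 2, 3, 4, 6, 7, 12, 14, 21, 28, 42, 84

Possible subgroup orders: {1, 2, 3, 4, 6, 7, 12, 14, 21, 28, 42, 84}


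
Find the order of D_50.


|D_n| = 2n (n rotations and n reflections)
|D_50| = 2×50 = 100

|D_50| = 100


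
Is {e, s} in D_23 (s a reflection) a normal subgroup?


H = {e, s} in D_23 (s a reflection)
r·s·r⁻¹ = sr⁻² ≠ s for n ≥ 3, so {e, s} is not closed under conjugation

No, not a normal subgroup


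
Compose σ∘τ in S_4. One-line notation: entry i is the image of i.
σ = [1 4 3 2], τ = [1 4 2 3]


σ∘τ: apply τ first, then σ
1 →τ 1 →σ 1
2 →τ 4 →σ 2
3 →τ 2 →σ 4
4 →τ 3 →σ 3

σ∘τ = [1 2 4 3]


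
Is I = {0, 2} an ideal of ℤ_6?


Check ideal conditions for I = {0, 2} in ℤ_6:
(1) I is an additive subgroup? No
(2) For r ∈ ℤ_6 and a ∈ I: r·a ∈ I? No  [counterexample: r=2, a=2, r·a mod 6 = 4 ∉ I]

No, I is not an ideal of ℤ_6


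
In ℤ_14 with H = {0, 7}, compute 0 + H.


0 + H = {0 + h (mod 14) : h ∈ H}
0+0=0, 0+7=7

0 + H = {0, 7}


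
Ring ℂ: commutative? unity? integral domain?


ℂ is a field: commutative, has unity, every nonzero element is a unit (hence an integral domain)
Commutative: Yes
Integral domain: Yes
Has unity: Yes

ℂ: Commutative=Yes, Unity=Yes


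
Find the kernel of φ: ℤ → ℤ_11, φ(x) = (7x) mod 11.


Kernel = preimage of identity
ker(φ) = {x ∈ ℤ : 7x ≡ 0 (mod 11)}. gcd(7,11) = 1, so 7x ≡ 0 (mod 11) ⟺ x ≡ 0 (mod 11/1 = 11). Hence ker(φ) = 11ℤ

ker(φ) = 11ℤ


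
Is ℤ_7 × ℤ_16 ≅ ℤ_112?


Comparing ℤ_7 × ℤ_16 and ℤ_112:
gcd(7,16) = 1, so ℤ_7 × ℤ_16 ≅ ℤ_112 (CRT)

Yes, ℤ_7 × ℤ_16 ≅ ℤ_112


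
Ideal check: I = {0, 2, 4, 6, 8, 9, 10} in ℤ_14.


Check ideal conditions for I = {0, 2, 4, 6, 8, 9, 10} in ℤ_14:
(1) I is an additive subgroup? No
(2) For r ∈ ℤ_14 and a ∈ I: r·a ∈ I? No  [counterexample: r=2, a=6, r·a mod 14 = 12 ∉ I]

No, I is not an ideal of ℤ_14


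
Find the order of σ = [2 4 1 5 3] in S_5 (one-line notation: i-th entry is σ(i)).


Cycle decomposition: (1 2 4 5 3)
Cycle lengths: 5
Order = lcm(5) = 5

ord(σ) = 5


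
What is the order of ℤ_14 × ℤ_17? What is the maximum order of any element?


|ℤ_14 × ℤ_17| = 14 × 17 = 238
Max element order = lcm(14,17) = 238
Cyclic? Yes (gcd=1)

|ℤ_14×ℤ_17| = 238, max element order = 238


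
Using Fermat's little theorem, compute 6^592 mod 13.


Fermat's little theorem: if p is prime and gcd(a,p)=1, then a^(p-1) ≡ 1 (mod p)
p = 13 is prime, gcd(6,13) = 1
Reduce exponent: 592 mod 12 = 4
So 6^592 ≡ 6^4 (mod 13)
6^4 mod 13 = 9

6^592 ≡ 9 (mod 13)


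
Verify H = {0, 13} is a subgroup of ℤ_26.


Subgroup test for H = {0, 13} in (ℤ_26, +):
(1) 0 ∈ H? Yes
(2) Closure: for all a,b ∈ H, (a+b) mod 26 ∈ H? Yes
(3) Inverses: for all a ∈ H, -a mod 26 ∈ H? Yes

Yes, H is a subgroup of ℤ_26


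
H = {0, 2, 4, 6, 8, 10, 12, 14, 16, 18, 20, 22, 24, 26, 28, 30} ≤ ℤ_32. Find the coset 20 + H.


20 + H = {20 + h (mod 32) : h ∈ H}
20+0=20, 20+2=22, 20+4=24, 20+6=26, 20+8=28, 20+10=30, 20+12=0, 20+14=2, 20+16=4, 20+18=6, 20+20=8, 20+22=10, 20+24=12, 20+26=14, 20+28=16, 20+30=18
20 + H = {0, 2, 4, 6, 8, 10, 12, 14, 16, 18, 20, 22, 24, 26, 28, 30} = 0 + H

20 + H = {0, 2, 4, 6, 8, 10, 12, 14, 16, 18, 20, 22, 24, 26, 28, 30}


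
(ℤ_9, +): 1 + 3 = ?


Operation: addition mod 9
1 + 3 = (a + b) mod 9 with a = 1, b = 3

1 + 3 = 4


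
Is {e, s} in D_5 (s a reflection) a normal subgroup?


H = {e, s} in D_5 (s a reflection)
r·s·r⁻¹ = sr⁻² ≠ s for n ≥ 3, so {e, s} is not closed under conjugation

No, not a normal subgroup


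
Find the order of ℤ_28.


ℤ_n has n elements.

|ℤ_28| = 28


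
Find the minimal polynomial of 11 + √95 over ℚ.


Let α = 11 + √95. Then α - 11 = √95, so (α - 11)² = 95, giving α² - 22α + 26 = 0. Degree 2 and α ∉ ℚ, so this is the minimal polynomial.

Minimal polynomial: x² - 22x + 26


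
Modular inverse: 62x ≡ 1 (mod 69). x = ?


Use the extended Euclidean algorithm to write 1 = 62·s + 69·t; then s mod 69 is the inverse.
Euclidean algorithm:
  62 = 0·69 + 62
  69 = 1·62 + 7
  62 = 8·7 + 6
  7 = 1·6 + 1
  6 = 6·1 + 0
gcd(62,69) = 1
Back-substitution gives: 62·(-10) + 69·(9) = 1
So 62⁻¹ ≡ -10 ≡ 59 (mod 69)
Check: 62 × 59 = 3658 ≡ 1 (mod 69) ✓

62⁻¹ ≡ 59 (mod 69)


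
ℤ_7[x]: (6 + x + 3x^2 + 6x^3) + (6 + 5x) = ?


Add coefficients mod 7:
x^0: 6 + 6 = 5 (mod 7)
x^1: 1 + 5 = 6 (mod 7)
x^2: 3 + 0 = 3 (mod 7)
x^3: 6 + 0 = 6 (mod 7)
Result: 5 + 6x + 3x^2 + 6x^3

f + g = 5 + 6x + 3x^2 + 6x^3


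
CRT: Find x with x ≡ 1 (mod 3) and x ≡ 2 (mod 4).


m₁ = 3, m₂ = 4, gcd = 1, so CRT applies. M = m₁·m₂ = 12
Let M₁ = M/m₁ = 4, M₂ = M/m₂ = 3
Find y₁ ≡ M₁⁻¹ (mod m₁): 4⁻¹ ≡ 1 (mod 3)
Find y₂ ≡ M₂⁻¹ (mod m₂): 3⁻¹ ≡ 3 (mod 4)
x = a₁·M₁·y₁ + a₂·M₂·y₂ = 1·4·1 + 2·3·3 = 22
Reduce mod 12: x ≡ 10
Check: 10 mod 3 = 1 ✓, 10 mod 4 = 2 ✓

x ≡ 10 (mod 12)


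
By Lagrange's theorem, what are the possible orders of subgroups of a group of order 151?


Lagrange's theorem: |H| divides |G|
|G| = 151
Divisors of 151: 1, 151

Possible subgroup orders: {1, 151}


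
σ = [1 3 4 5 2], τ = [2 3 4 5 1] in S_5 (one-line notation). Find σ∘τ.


σ∘τ: apply τ first, then σ
1 →τ 2 →σ 3
2 →τ 3 →σ 4
3 →τ 4 →σ 5
4 →τ 5 →σ 2
5 →τ 1 →σ 1

σ∘τ = [3 4 5 2 1]


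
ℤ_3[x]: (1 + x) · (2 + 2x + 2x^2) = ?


Expand and collect like terms; reduce coefficients mod 3:
x^0: 1·2 = 2 ≡ 2 (mod 3)
x^1: 1·2 + 1·2 = 4 ≡ 1 (mod 3)
x^2: 1·2 + 1·2 = 4 ≡ 1 (mod 3)
x^3: 1·2 = 2 ≡ 2 (mod 3)
Result: 2 + x + x^2 + 2x^3

f · g = 2 + x + x^2 + 2x^3


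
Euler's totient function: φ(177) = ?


Factor n: 177 = 3 × 59
φ(n) = n · ∏(1 - 1/p) over distinct primes p | n
φ(177) = 177 · (1 - 1/3) · (1 - 1/59) = 116

φ(177) = 116


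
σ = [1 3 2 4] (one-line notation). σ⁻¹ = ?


To find σ⁻¹, swap domain and range:
σ(1) = 1 → σ⁻¹(1) = 1
σ(2) = 3 → σ⁻¹(3) = 2
σ(3) = 2 → σ⁻¹(2) = 3
σ(4) = 4 → σ⁻¹(4) = 4

σ⁻¹ = [1 3 2 4]


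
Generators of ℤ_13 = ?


g generates ℤ_n iff gcd(g,n) = 1
Checking each g ∈ {1,...,12}:
gcd(1,13) = 1
gcd(2,13) = 1
gcd(3,13) = 1
gcd(4,13) = 1
gcd(5,13) = 1
gcd(6,13) = 1
gcd(7,13) = 1
gcd(8,13) = 1
gcd(9,13) = 1
gcd(10,13) = 1
gcd(11,13) = 1
gcd(12,13) = 1
Generators: {1, 2, 3, 4, 5, 6, 7, 8, 9, 10, 11, 12}
Number of generators = φ(13) = 12

Generators of ℤ_13 = {1, 2, 3, 4, 5, 6, 7, 8, 9, 10, 11, 12}


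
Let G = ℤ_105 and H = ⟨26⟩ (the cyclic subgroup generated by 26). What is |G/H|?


|⟨26⟩| = n / gcd(26, 105) = 105 / 1 = 105
H is normal (ℤ_105 is abelian).
|G/H| = |G| / |H| = 105 / 105 = 1

|G/H| = 1


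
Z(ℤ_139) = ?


Z(G) = {g ∈ G | gx = xg for all x ∈ G}
ℤ_139 is abelian, so Z(G) = G

Z(ℤ_139) = ℤ_139


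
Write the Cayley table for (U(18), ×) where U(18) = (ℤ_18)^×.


Elements: {1, 5, 7, 11, 13, 17}
Operation: multiplication mod 18
Entry (a, b) = (a × b) mod 18

Cayley table:
   |  1 |  5 |  7 | 11 | 13 | 17
 1 |  1 |  5 |  7 | 11 | 13 | 17
 5 |  5 |  7 | 17 |  1 | 11 | 13
 7 |  7 | 17 | 13 |  5 |  1 | 11
11 | 11 |  1 |  5 | 13 | 17 |  7
13 | 13 | 11 |  1 | 17 |  7 |  5
17 | 17 | 13 | 11 |  7 |  5 |  1
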